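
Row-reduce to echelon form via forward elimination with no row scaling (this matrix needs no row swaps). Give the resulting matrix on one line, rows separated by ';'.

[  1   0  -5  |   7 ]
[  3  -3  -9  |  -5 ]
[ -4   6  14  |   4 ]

REF = [1 0 -5 7; 0 -3 6 -26; 0 0 6 -20]

Forward elimination:
R2 <- R2 - (3)*R1:  [   0   -3    6  -26 ]
R3 <- R3 - (-4)*R1:  [  0   6  -6  32 ]
R3 <- R3 - (-2)*R2:  [   0    0    6  -20 ]
Row echelon form:
[ 1   0  -5  |    7 ]
[ 0  -3   6  |  -26 ]
[ 0   0   6  |  -20 ]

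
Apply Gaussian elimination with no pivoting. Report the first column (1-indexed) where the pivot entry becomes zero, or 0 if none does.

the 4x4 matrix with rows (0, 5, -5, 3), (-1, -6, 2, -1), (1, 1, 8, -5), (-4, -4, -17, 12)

Naive forward elimination:
Pivot entry (1,1) is zero but row 2 has -1 in column 1 -> naive elimination stops; a row interchange (e.g. R1 <-> R2) would be required here.

first zero-pivot column = 1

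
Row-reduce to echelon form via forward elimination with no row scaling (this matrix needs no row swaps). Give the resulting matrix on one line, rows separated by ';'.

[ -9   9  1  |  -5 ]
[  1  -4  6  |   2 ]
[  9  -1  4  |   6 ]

REF = [-9 9 1 -5; 0 -3 55/9 13/9; 0 0 575/27 131/27]

Forward elimination:
R2 <- R2 - (-1/9)*R1:  [    0    -3  55/9  13/9 ]
R3 <- R3 - (-1)*R1:  [ 0  8  5  1 ]
R3 <- R3 - (-8/3)*R2:  [      0       0  575/27  131/27 ]
Row echelon form:
[ -9   9       1  |      -5 ]
[  0  -3    55/9  |    13/9 ]
[  0   0  575/27  |  131/27 ]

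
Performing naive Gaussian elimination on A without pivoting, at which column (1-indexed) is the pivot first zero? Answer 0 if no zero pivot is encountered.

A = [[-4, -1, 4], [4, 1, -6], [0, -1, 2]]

first zero-pivot column = 2

Naive forward elimination:
R2 <- R2 - (-1)*R1:  [  0   0  -2 ]
Matrix at this point:
[ -4  -1   4 ]
[  0   0  -2 ]
[  0  -1   2 ]
Pivot entry (2,2) is zero but row 3 has -1 in column 2 -> naive elimination stops; a row interchange (e.g. R2 <-> R3) would be required here.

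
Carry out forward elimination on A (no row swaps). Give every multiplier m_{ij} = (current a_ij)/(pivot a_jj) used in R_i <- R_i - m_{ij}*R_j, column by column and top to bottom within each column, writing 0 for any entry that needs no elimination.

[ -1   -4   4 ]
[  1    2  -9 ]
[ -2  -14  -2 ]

multipliers: -1, 2, 3

Forward elimination:
R2 <- R2 - (-1)*R1:  [  0  -2  -5 ]
R3 <- R3 - (2)*R1:  [   0   -6  -10 ]
R3 <- R3 - (3)*R2:  [ 0  0  5 ]
Multipliers (in order of application): m_{21} = -1, m_{31} = 2, m_{32} = 3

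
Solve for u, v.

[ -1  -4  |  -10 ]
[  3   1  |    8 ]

Forward elimination on [A|b]:
R2 <- R2 - (-3)*R1:  [   0  -11  -22 ]
Row echelon form:
[ -1   -4  |  -10 ]
[  0  -11  |  -22 ]
Back-substitution:
v = (-22) / -11 = 2
u = (-10 - (-4)*(2)) / -1 = 2

(2, 2)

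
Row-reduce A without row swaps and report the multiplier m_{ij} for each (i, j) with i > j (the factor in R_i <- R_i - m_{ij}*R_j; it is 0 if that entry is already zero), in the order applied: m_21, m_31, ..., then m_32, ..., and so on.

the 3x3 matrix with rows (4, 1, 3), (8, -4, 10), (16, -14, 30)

Forward elimination:
R2 <- R2 - (2)*R1:  [  0  -6   4 ]
R3 <- R3 - (4)*R1:  [   0  -18   18 ]
R3 <- R3 - (3)*R2:  [ 0  0  6 ]
Multipliers (in order of application): m_{21} = 2, m_{31} = 4, m_{32} = 3

multipliers: 2, 4, 3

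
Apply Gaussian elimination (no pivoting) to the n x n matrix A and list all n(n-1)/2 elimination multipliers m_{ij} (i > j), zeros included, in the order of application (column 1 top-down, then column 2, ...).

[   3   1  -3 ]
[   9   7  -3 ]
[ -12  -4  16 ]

multipliers: 3, -4, 0

Forward elimination:
R2 <- R2 - (3)*R1:  [ 0  4  6 ]
R3 <- R3 - (-4)*R1:  [ 0  0  4 ]
R3: entry in column 2 is already 0 -> m_{32} = 0 (no row operation needed)
Multipliers (in order of application): m_{21} = 3, m_{31} = -4, m_{32} = 0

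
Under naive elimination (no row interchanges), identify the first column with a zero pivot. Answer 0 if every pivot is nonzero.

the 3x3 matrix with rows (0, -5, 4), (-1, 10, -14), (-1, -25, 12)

Naive forward elimination:
Pivot entry (1,1) is zero but row 2 has -1 in column 1 -> naive elimination stops; a row interchange (e.g. R1 <-> R2) would be required here.

first zero-pivot column = 1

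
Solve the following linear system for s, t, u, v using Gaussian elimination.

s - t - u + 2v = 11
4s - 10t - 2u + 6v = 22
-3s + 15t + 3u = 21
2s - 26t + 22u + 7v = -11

Forward elimination on [A|b]:
R2 <- R2 - (4)*R1:  [   0   -6    2   -2  -22 ]
R3 <- R3 - (-3)*R1:  [  0  12   0   6  54 ]
R4 <- R4 - (2)*R1:  [   0  -24   24    3  -33 ]
R3 <- R3 - (-2)*R2:  [  0   0   4   2  10 ]
R4 <- R4 - (4)*R2:  [  0   0  16  11  55 ]
R4 <- R4 - (4)*R3:  [  0   0   0   3  15 ]
Row echelon form:
[ 1  -1  -1   2  |   11 ]
[ 0  -6   2  -2  |  -22 ]
[ 0   0   4   2  |   10 ]
[ 0   0   0   3  |   15 ]
Back-substitution:
v = (15) / 3 = 5
u = (10 - (2)*(5)) / 4 = 0
t = (-22 - (2)*(0) - (-2)*(5)) / -6 = 2
s = (11 - (-1)*(2) - (-1)*(0) - (2)*(5)) / 1 = 3

(3, 2, 0, 5)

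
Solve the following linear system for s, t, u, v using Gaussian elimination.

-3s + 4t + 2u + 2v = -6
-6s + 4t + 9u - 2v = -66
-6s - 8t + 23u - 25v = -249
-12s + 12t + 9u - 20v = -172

Forward elimination on [A|b]:
R2 <- R2 - (2)*R1:  [   0   -4    5   -6  -54 ]
R3 <- R3 - (2)*R1:  [    0   -16    19   -29  -237 ]
R4 <- R4 - (4)*R1:  [    0    -4     1   -28  -148 ]
R3 <- R3 - (4)*R2:  [   0    0   -1   -5  -21 ]
R4 <- R4 - (1)*R2:  [   0    0   -4  -22  -94 ]
R4 <- R4 - (4)*R3:  [   0    0    0   -2  -10 ]
Row echelon form:
[ -3   4   2   2  |   -6 ]
[  0  -4   5  -6  |  -54 ]
[  0   0  -1  -5  |  -21 ]
[  0   0   0  -2  |  -10 ]
Back-substitution:
v = (-10) / -2 = 5
u = (-21 - (-5)*(5)) / -1 = -4
t = (-54 - (5)*(-4) - (-6)*(5)) / -4 = 1
s = (-6 - (4)*(1) - (2)*(-4) - (2)*(5)) / -3 = 4

(4, 1, -4, 5)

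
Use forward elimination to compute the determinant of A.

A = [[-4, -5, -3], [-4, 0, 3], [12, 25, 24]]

det(A) = -60

Forward elimination:
R2 <- R2 - (1)*R1:  [ 0  5  6 ]
R3 <- R3 - (-3)*R1:  [  0  10  15 ]
R3 <- R3 - (2)*R2:  [ 0  0  3 ]
Upper-triangular form:
[ -4  -5  -3 ]
[  0   5   6 ]
[  0   0   3 ]
det(A) = (-1)^0 * (-4) * (5) * (3) = -60  (0 row swaps -> sign +1)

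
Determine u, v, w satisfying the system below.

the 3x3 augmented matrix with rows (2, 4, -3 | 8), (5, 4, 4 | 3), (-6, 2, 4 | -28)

Forward elimination on [A|b]:
R2 <- R2 - (5/2)*R1:  [    0    -6  23/2   -17 ]
R3 <- R3 - (-3)*R1:  [  0  14  -5  -4 ]
R3 <- R3 - (-7/3)*R2:  [      0       0   131/6  -131/3 ]
Row echelon form:
[ 2   4     -3  |       8 ]
[ 0  -6   23/2  |     -17 ]
[ 0   0  131/6  |  -131/3 ]
Back-substitution:
w = (-131/3) / (131/6) = -2
v = (-17 - (23/2)*(-2)) / -6 = -1
u = (8 - (4)*(-1) - (-3)*(-2)) / 2 = 3

(3, -1, -2)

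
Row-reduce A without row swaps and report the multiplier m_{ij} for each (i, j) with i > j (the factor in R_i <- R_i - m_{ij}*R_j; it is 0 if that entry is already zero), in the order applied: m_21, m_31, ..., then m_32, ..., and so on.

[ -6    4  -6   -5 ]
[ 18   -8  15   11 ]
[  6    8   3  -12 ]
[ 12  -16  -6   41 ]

Forward elimination:
R2 <- R2 - (-3)*R1:  [  0   4  -3  -4 ]
R3 <- R3 - (-1)*R1:  [   0   12   -3  -17 ]
R4 <- R4 - (-2)*R1:  [   0   -8  -18   31 ]
R3 <- R3 - (3)*R2:  [  0   0   6  -5 ]
R4 <- R4 - (-2)*R2:  [   0    0  -24   23 ]
R4 <- R4 - (-4)*R3:  [ 0  0  0  3 ]
Multipliers (in order of application): m_{21} = -3, m_{31} = -1, m_{41} = -2, m_{32} = 3, m_{42} = -2, m_{43} = -4

multipliers: -3, -1, -2, 3, -2, -4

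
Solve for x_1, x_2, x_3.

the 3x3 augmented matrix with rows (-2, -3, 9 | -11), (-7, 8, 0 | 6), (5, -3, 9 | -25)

Forward elimination on [A|b]:
R2 <- R2 - (7/2)*R1:  [     0   37/2  -63/2   89/2 ]
R3 <- R3 - (-5/2)*R1:  [      0   -21/2    63/2  -105/2 ]
R3 <- R3 - (-21/37)*R2:  [        0         0    504/37  -1008/37 ]
Row echelon form:
[ -2    -3       9  |       -11 ]
[  0  37/2   -63/2  |      89/2 ]
[  0     0  504/37  |  -1008/37 ]
Back-substitution:
x_3 = (-1008/37) / (504/37) = -2
x_2 = (89/2 - (-63/2)*(-2)) / (37/2) = -1
x_1 = (-11 - (-3)*(-1) - (9)*(-2)) / -2 = -2

(-2, -1, -2)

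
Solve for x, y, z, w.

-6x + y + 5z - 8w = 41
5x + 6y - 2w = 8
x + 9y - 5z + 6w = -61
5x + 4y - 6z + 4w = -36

(2, -2, 3, -5)

Forward elimination on [A|b]:
R2 <- R2 - (-5/6)*R1:  [     0   41/6   25/6  -26/3  253/6 ]
R3 <- R3 - (-1/6)*R1:  [      0    55/6   -25/6    14/3  -325/6 ]
R4 <- R4 - (-5/6)*R1:  [     0   29/6  -11/6   -8/3  -11/6 ]
R3 <- R3 - (55/41)*R2:  [        0         0   -400/41    668/41  -4540/41 ]
R4 <- R4 - (29/41)*R2:  [        0         0   -196/41    142/41  -1298/41 ]
R4 <- R4 - (49/100)*R3:  [       0        0        0  -113/25    113/5 ]
Row echelon form:
[ -6     1        5       -8  |        41 ]
[  0  41/6     25/6    -26/3  |     253/6 ]
[  0     0  -400/41   668/41  |  -4540/41 ]
[  0     0        0  -113/25  |     113/5 ]
Back-substitution:
w = (113/5) / (-113/25) = -5
z = (-4540/41 - (668/41)*(-5)) / (-400/41) = 3
y = (253/6 - (25/6)*(3) - (-26/3)*(-5)) / (41/6) = -2
x = (41 - (1)*(-2) - (5)*(3) - (-8)*(-5)) / -6 = 2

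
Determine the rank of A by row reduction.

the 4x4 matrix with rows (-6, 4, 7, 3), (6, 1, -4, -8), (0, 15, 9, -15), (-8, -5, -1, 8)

Row reduction:
R2 <- R2 - (-1)*R1:  [  0   5   3  -5 ]
R4 <- R4 - (4/3)*R1:  [     0  -31/3  -31/3      4 ]
R3 <- R3 - (3)*R2:  [ 0  0  0  0 ]
R4 <- R4 - (-31/15)*R2:  [      0       0  -62/15   -19/3 ]
R3 <-> R4   (pivot in column 3 was zero)
[ -6  4       7      3 ]
[  0  5       3     -5 ]
[  0  0  -62/15  -19/3 ]
[  0  0       0      0 ]
Row echelon form:
[ -6  4       7      3 ]
[  0  5       3     -5 ]
[  0  0  -62/15  -19/3 ]
[  0  0       0      0 ]
Nonzero rows / pivot columns: 3

rank(A) = 3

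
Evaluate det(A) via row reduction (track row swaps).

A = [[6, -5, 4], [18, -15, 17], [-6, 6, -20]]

Forward elimination:
R2 <- R2 - (3)*R1:  [ 0  0  5 ]
R3 <- R3 - (-1)*R1:  [   0    1  -16 ]
R2 <-> R3   (pivot in column 2 was zero)
[ 6  -5    4 ]
[ 0   1  -16 ]
[ 0   0    5 ]
Upper-triangular form:
[ 6  -5    4 ]
[ 0   1  -16 ]
[ 0   0    5 ]
det(A) = (-1)^1 * (6) * (1) * (5) = -30  (1 row swap -> sign -1)

det(A) = -30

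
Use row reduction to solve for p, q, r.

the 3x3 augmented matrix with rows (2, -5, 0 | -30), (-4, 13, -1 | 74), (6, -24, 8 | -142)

(-5, 4, -2)

Forward elimination on [A|b]:
R2 <- R2 - (-2)*R1:  [  0   3  -1  14 ]
R3 <- R3 - (3)*R1:  [   0   -9    8  -52 ]
R3 <- R3 - (-3)*R2:  [   0    0    5  -10 ]
Row echelon form:
[ 2  -5   0  |  -30 ]
[ 0   3  -1  |   14 ]
[ 0   0   5  |  -10 ]
Back-substitution:
r = (-10) / 5 = -2
q = (14 - (-1)*(-2)) / 3 = 4
p = (-30 - (-5)*(4)) / 2 = -5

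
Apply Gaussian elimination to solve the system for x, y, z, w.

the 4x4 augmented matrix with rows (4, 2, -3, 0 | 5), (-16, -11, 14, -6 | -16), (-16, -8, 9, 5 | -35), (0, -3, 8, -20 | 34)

(4, 2, 5, 0)

Forward elimination on [A|b]:
R2 <- R2 - (-4)*R1:  [  0  -3   2  -6   4 ]
R3 <- R3 - (-4)*R1:  [   0    0   -3    5  -15 ]
R4 <- R4 - (1)*R2:  [   0    0    6  -14   30 ]
R4 <- R4 - (-2)*R3:  [  0   0   0  -4   0 ]
Row echelon form:
[ 4   2  -3   0  |    5 ]
[ 0  -3   2  -6  |    4 ]
[ 0   0  -3   5  |  -15 ]
[ 0   0   0  -4  |    0 ]
Back-substitution:
w = (0) / -4 = 0
z = (-15 - (5)*(0)) / -3 = 5
y = (4 - (2)*(5) - (-6)*(0)) / -3 = 2
x = (5 - (2)*(2) - (-3)*(5)) / 4 = 4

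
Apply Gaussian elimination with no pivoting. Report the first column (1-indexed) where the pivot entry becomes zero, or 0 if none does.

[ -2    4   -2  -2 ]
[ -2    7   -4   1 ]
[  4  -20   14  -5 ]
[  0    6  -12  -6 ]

first zero-pivot column = 4

Naive forward elimination:
R2 <- R2 - (1)*R1:  [  0   3  -2   3 ]
R3 <- R3 - (-2)*R1:  [   0  -12   10   -9 ]
R3 <- R3 - (-4)*R2:  [ 0  0  2  3 ]
R4 <- R4 - (2)*R2:  [   0    0   -8  -12 ]
R4 <- R4 - (-4)*R3:  [ 0  0  0  0 ]
Matrix at this point:
[ -2  4  -2  -2 ]
[  0  3  -2   3 ]
[  0  0   2   3 ]
[  0  0   0   0 ]
Pivot entry (4,4) in the last row is zero and there are no rows below to swap with -> zero pivot in column 4 (A is singular).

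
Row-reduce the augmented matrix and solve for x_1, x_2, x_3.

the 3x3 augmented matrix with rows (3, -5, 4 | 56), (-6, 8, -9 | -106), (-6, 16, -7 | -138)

Forward elimination on [A|b]:
R2 <- R2 - (-2)*R1:  [  0  -2  -1   6 ]
R3 <- R3 - (-2)*R1:  [   0    6    1  -26 ]
R3 <- R3 - (-3)*R2:  [  0   0  -2  -8 ]
Row echelon form:
[ 3  -5   4  |  56 ]
[ 0  -2  -1  |   6 ]
[ 0   0  -2  |  -8 ]
Back-substitution:
x_3 = (-8) / -2 = 4
x_2 = (6 - (-1)*(4)) / -2 = -5
x_1 = (56 - (-5)*(-5) - (4)*(4)) / 3 = 5

(5, -5, 4)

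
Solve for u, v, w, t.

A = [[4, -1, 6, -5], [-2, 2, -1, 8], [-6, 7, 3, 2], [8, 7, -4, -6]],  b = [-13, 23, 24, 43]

(2, 5, -1, 2)

Forward elimination on [A|b]:
R2 <- R2 - (-1/2)*R1:  [    0   3/2     2  11/2  33/2 ]
R3 <- R3 - (-3/2)*R1:  [     0   11/2     12  -11/2    9/2 ]
R4 <- R4 - (2)*R1:  [   0    9  -16    4   69 ]
R3 <- R3 - (11/3)*R2:  [     0      0   14/3  -77/3    -56 ]
R4 <- R4 - (6)*R2:  [   0    0  -28  -29  -30 ]
R4 <- R4 - (-6)*R3:  [    0     0     0  -183  -366 ]
Row echelon form:
[ 4   -1     6     -5  |   -13 ]
[ 0  3/2     2   11/2  |  33/2 ]
[ 0    0  14/3  -77/3  |   -56 ]
[ 0    0     0   -183  |  -366 ]
Back-substitution:
t = (-366) / -183 = 2
w = (-56 - (-77/3)*(2)) / (14/3) = -1
v = (33/2 - (2)*(-1) - (11/2)*(2)) / (3/2) = 5
u = (-13 - (-1)*(5) - (6)*(-1) - (-5)*(2)) / 4 = 2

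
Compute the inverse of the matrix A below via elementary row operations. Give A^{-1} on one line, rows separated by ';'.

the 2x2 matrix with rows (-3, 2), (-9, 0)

inverse = [0 -1/9; 1/2 -1/6]

Gauss-Jordan on [A | I]:
R1 <- (1/-3)*R1:  [    1  -2/3  |  -1/3     0 ]
R2 <- R2 - (-9)*R1:  [  0  -6  |  -3   1 ]
R2 <- (1/-6)*R2:  [    0     1  |   1/2  -1/6 ]
R1 <- R1 - (-2/3)*R2:  [    1     0  |     0  -1/9 ]
Right block of [I | A^{-1}] is the inverse:
[   0  -1/9 ]
[ 1/2  -1/6 ]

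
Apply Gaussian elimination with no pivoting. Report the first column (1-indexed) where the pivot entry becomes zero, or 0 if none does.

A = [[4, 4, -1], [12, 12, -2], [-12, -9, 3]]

Naive forward elimination:
R2 <- R2 - (3)*R1:  [ 0  0  1 ]
R3 <- R3 - (-3)*R1:  [ 0  3  0 ]
Matrix at this point:
[ 4  4  -1 ]
[ 0  0   1 ]
[ 0  3   0 ]
Pivot entry (2,2) is zero but row 3 has 3 in column 2 -> naive elimination stops; a row interchange (e.g. R2 <-> R3) would be required here.

first zero-pivot column = 2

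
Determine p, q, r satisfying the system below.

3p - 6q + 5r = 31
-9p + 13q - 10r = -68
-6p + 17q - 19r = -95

Forward elimination on [A|b]:
R2 <- R2 - (-3)*R1:  [  0  -5   5  25 ]
R3 <- R3 - (-2)*R1:  [   0    5   -9  -33 ]
R3 <- R3 - (-1)*R2:  [  0   0  -4  -8 ]
Row echelon form:
[ 3  -6   5  |  31 ]
[ 0  -5   5  |  25 ]
[ 0   0  -4  |  -8 ]
Back-substitution:
r = (-8) / -4 = 2
q = (25 - (5)*(2)) / -5 = -3
p = (31 - (-6)*(-3) - (5)*(2)) / 3 = 1

(1, -3, 2)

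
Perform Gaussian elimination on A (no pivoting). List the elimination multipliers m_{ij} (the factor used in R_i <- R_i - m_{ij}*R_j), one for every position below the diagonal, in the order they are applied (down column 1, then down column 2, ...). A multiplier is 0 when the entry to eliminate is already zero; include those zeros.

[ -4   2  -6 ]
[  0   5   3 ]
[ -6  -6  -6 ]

multipliers: 0, 3/2, -9/5

Forward elimination:
R2: entry in column 1 is already 0 -> m_{21} = 0 (no row operation needed)
R3 <- R3 - (3/2)*R1:  [  0  -9   3 ]
R3 <- R3 - (-9/5)*R2:  [    0     0  42/5 ]
Multipliers (in order of application): m_{21} = 0, m_{31} = 3/2, m_{32} = -9/5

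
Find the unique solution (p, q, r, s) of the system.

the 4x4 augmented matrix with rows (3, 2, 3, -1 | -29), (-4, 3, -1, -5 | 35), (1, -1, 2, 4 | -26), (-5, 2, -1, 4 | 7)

(-5, -3, -4, -4)

Forward elimination on [A|b]:
R2 <- R2 - (-4/3)*R1:  [     0   17/3      3  -19/3  -11/3 ]
R3 <- R3 - (1/3)*R1:  [     0   -5/3      1   13/3  -49/3 ]
R4 <- R4 - (-5/3)*R1:  [      0    16/3       4     7/3  -124/3 ]
R3 <- R3 - (-5/17)*R2:  [       0        0    32/17    42/17  -296/17 ]
R4 <- R4 - (16/17)*R2:  [       0        0    20/17   141/17  -644/17 ]
R4 <- R4 - (5/8)*R3:  [    0     0     0  27/4   -27 ]
Row echelon form:
[ 3     2      3     -1  |      -29 ]
[ 0  17/3      3  -19/3  |    -11/3 ]
[ 0     0  32/17  42/17  |  -296/17 ]
[ 0     0      0   27/4  |      -27 ]
Back-substitution:
s = (-27) / (27/4) = -4
r = (-296/17 - (42/17)*(-4)) / (32/17) = -4
q = (-11/3 - (3)*(-4) - (-19/3)*(-4)) / (17/3) = -3
p = (-29 - (2)*(-3) - (3)*(-4) - (-1)*(-4)) / 3 = -5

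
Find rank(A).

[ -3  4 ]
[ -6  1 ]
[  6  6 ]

rank(A) = 2

Row reduction:
R2 <- R2 - (2)*R1:  [  0  -7 ]
R3 <- R3 - (-2)*R1:  [  0  14 ]
R3 <- R3 - (-2)*R2:  [ 0  0 ]
Row echelon form:
[ -3   4 ]
[  0  -7 ]
[  0   0 ]
Nonzero rows / pivot columns: 2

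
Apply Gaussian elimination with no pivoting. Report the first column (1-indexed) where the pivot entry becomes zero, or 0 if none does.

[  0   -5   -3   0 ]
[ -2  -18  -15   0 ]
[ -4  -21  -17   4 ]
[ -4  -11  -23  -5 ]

first zero-pivot column = 1

Naive forward elimination:
Pivot entry (1,1) is zero but row 2 has -2 in column 1 -> naive elimination stops; a row interchange (e.g. R1 <-> R2) would be required here.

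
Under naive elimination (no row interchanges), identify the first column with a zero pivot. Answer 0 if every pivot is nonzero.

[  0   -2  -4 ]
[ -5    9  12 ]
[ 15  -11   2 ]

first zero-pivot column = 1

Naive forward elimination:
Pivot entry (1,1) is zero but row 2 has -5 in column 1 -> naive elimination stops; a row interchange (e.g. R1 <-> R2) would be required here.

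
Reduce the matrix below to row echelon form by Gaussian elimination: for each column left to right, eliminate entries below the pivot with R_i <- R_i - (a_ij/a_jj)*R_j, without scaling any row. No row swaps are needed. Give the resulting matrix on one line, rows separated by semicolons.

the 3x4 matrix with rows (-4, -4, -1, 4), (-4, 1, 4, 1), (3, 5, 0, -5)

Forward elimination:
R2 <- R2 - (1)*R1:  [  0   5   5  -3 ]
R3 <- R3 - (-3/4)*R1:  [    0     2  -3/4    -2 ]
R3 <- R3 - (2/5)*R2:  [     0      0  -11/4   -4/5 ]
Row echelon form:
[ -4  -4     -1     4 ]
[  0   5      5    -3 ]
[  0   0  -11/4  -4/5 ]

REF = [-4 -4 -1 4; 0 5 5 -3; 0 0 -11/4 -4/5]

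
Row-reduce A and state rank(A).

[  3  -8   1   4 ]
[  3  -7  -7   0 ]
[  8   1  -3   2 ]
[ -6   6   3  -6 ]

rank(A) = 4

Row reduction:
R2 <- R2 - (1)*R1:  [  0   1  -8  -4 ]
R3 <- R3 - (8/3)*R1:  [     0   67/3  -17/3  -26/3 ]
R4 <- R4 - (-2)*R1:  [   0  -10    5    2 ]
R3 <- R3 - (67/3)*R2:  [     0      0    173  242/3 ]
R4 <- R4 - (-10)*R2:  [   0    0  -75  -38 ]
R4 <- R4 - (-75/173)*R3:  [        0         0         0  -524/173 ]
Row echelon form:
[ 3  -8    1         4 ]
[ 0   1   -8        -4 ]
[ 0   0  173     242/3 ]
[ 0   0    0  -524/173 ]
Nonzero rows / pivot columns: 4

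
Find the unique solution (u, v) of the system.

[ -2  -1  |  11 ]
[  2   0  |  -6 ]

Forward elimination on [A|b]:
R2 <- R2 - (-1)*R1:  [  0  -1   5 ]
Row echelon form:
[ -2  -1  |  11 ]
[  0  -1  |   5 ]
Back-substitution:
v = (5) / -1 = -5
u = (11 - (-1)*(-5)) / -2 = -3

(-3, -5)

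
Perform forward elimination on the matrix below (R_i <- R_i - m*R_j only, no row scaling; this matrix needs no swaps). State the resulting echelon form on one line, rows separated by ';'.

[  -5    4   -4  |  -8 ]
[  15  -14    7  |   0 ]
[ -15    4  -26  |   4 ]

REF = [-5 4 -4 -8; 0 -2 -5 -24; 0 0 6 124]

Forward elimination:
R2 <- R2 - (-3)*R1:  [   0   -2   -5  -24 ]
R3 <- R3 - (3)*R1:  [   0   -8  -14   28 ]
R3 <- R3 - (4)*R2:  [   0    0    6  124 ]
Row echelon form:
[ -5   4  -4  |   -8 ]
[  0  -2  -5  |  -24 ]
[  0   0   6  |  124 ]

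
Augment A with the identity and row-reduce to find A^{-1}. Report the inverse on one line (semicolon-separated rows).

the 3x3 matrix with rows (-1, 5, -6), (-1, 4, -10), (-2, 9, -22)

Gauss-Jordan on [A | I]:
R1 <- (1/-1)*R1:  [  1  -5   6  |  -1   0   0 ]
R2 <- R2 - (-1)*R1:  [  0  -1  -4  |  -1   1   0 ]
R3 <- R3 - (-2)*R1:  [   0   -1  -10  |   -2    0    1 ]
R2 <- (1/-1)*R2:  [  0   1   4  |   1  -1   0 ]
R1 <- R1 - (-5)*R2:  [  1   0  26  |   4  -5   0 ]
R3 <- R3 - (-1)*R2:  [  0   0  -6  |  -1  -1   1 ]
R3 <- (1/-6)*R3:  [    0     0     1  |   1/6   1/6  -1/6 ]
R1 <- R1 - (26)*R3:  [     1      0      0  |   -1/3  -28/3   13/3 ]
R2 <- R2 - (4)*R3:  [    0     1     0  |   1/3  -5/3   2/3 ]
Right block of [I | A^{-1}] is the inverse:
[ -1/3  -28/3  13/3 ]
[  1/3   -5/3   2/3 ]
[  1/6    1/6  -1/6 ]

inverse = [-1/3 -28/3 13/3; 1/3 -5/3 2/3; 1/6 1/6 -1/6]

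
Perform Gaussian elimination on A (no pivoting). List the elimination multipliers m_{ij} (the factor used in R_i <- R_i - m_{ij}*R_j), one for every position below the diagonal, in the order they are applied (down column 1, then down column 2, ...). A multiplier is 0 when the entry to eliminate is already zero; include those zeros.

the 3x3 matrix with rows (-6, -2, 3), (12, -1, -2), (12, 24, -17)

multipliers: -2, -2, -4

Forward elimination:
R2 <- R2 - (-2)*R1:  [  0  -5   4 ]
R3 <- R3 - (-2)*R1:  [   0   20  -11 ]
R3 <- R3 - (-4)*R2:  [ 0  0  5 ]
Multipliers (in order of application): m_{21} = -2, m_{31} = -2, m_{32} = -4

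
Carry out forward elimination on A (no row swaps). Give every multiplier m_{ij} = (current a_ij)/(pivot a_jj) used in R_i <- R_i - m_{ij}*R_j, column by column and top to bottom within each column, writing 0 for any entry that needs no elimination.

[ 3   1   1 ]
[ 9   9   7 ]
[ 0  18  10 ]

Forward elimination:
R2 <- R2 - (3)*R1:  [ 0  6  4 ]
R3: entry in column 1 is already 0 -> m_{31} = 0 (no row operation needed)
R3 <- R3 - (3)*R2:  [  0   0  -2 ]
Multipliers (in order of application): m_{21} = 3, m_{31} = 0, m_{32} = 3

multipliers: 3, 0, 3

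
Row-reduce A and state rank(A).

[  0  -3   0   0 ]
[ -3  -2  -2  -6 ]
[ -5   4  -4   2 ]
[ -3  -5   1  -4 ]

Row reduction:
R1 <-> R2   (pivot in column 1 was zero)
[ -3  -2  -2  -6 ]
[  0  -3   0   0 ]
[ -5   4  -4   2 ]
[ -3  -5   1  -4 ]
R3 <- R3 - (5/3)*R1:  [    0  22/3  -2/3    12 ]
R4 <- R4 - (1)*R1:  [  0  -3   3   2 ]
R3 <- R3 - (-22/9)*R2:  [    0     0  -2/3    12 ]
R4 <- R4 - (1)*R2:  [ 0  0  3  2 ]
R4 <- R4 - (-9/2)*R3:  [  0   0   0  56 ]
Row echelon form:
[ -3  -2    -2  -6 ]
[  0  -3     0   0 ]
[  0   0  -2/3  12 ]
[  0   0     0  56 ]
Nonzero rows / pivot columns: 4

rank(A) = 4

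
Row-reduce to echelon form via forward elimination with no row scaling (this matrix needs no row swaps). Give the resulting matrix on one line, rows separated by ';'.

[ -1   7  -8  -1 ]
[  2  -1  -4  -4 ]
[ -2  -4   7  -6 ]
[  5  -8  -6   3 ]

Forward elimination:
R2 <- R2 - (-2)*R1:  [   0   13  -20   -6 ]
R3 <- R3 - (2)*R1:  [   0  -18   23   -4 ]
R4 <- R4 - (-5)*R1:  [   0   27  -46   -2 ]
R3 <- R3 - (-18/13)*R2:  [       0        0   -61/13  -160/13 ]
R4 <- R4 - (27/13)*R2:  [      0       0  -58/13  136/13 ]
R4 <- R4 - (58/61)*R3:  [       0        0        0  1352/61 ]
Row echelon form:
[ -1   7      -8       -1 ]
[  0  13     -20       -6 ]
[  0   0  -61/13  -160/13 ]
[  0   0       0  1352/61 ]

REF = [-1 7 -8 -1; 0 13 -20 -6; 0 0 -61/13 -160/13; 0 0 0 1352/61]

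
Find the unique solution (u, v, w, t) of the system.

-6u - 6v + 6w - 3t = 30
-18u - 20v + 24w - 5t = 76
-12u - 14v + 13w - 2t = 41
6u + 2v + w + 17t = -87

(-4, 2, 1, -4)

Forward elimination on [A|b]:
R2 <- R2 - (3)*R1:  [   0   -2    6    4  -14 ]
R3 <- R3 - (2)*R1:  [   0   -2    1    4  -19 ]
R4 <- R4 - (-1)*R1:  [   0   -4    7   14  -57 ]
R3 <- R3 - (1)*R2:  [  0   0  -5   0  -5 ]
R4 <- R4 - (2)*R2:  [   0    0   -5    6  -29 ]
R4 <- R4 - (1)*R3:  [   0    0    0    6  -24 ]
Row echelon form:
[ -6  -6   6  -3  |   30 ]
[  0  -2   6   4  |  -14 ]
[  0   0  -5   0  |   -5 ]
[  0   0   0   6  |  -24 ]
Back-substitution:
t = (-24) / 6 = -4
w = (-5) / -5 = 1
v = (-14 - (6)*(1) - (4)*(-4)) / -2 = 2
u = (30 - (-6)*(2) - (6)*(1) - (-3)*(-4)) / -6 = -4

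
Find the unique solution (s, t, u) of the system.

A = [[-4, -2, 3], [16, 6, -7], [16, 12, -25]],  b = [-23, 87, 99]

(4, 5, 1)

Forward elimination on [A|b]:
R2 <- R2 - (-4)*R1:  [  0  -2   5  -5 ]
R3 <- R3 - (-4)*R1:  [   0    4  -13    7 ]
R3 <- R3 - (-2)*R2:  [  0   0  -3  -3 ]
Row echelon form:
[ -4  -2   3  |  -23 ]
[  0  -2   5  |   -5 ]
[  0   0  -3  |   -3 ]
Back-substitution:
u = (-3) / -3 = 1
t = (-5 - (5)*(1)) / -2 = 5
s = (-23 - (-2)*(5) - (3)*(1)) / -4 = 4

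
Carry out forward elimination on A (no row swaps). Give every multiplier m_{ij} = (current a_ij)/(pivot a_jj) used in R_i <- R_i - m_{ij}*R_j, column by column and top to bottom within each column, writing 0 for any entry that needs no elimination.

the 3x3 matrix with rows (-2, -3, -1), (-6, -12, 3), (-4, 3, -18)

Forward elimination:
R2 <- R2 - (3)*R1:  [  0  -3   6 ]
R3 <- R3 - (2)*R1:  [   0    9  -16 ]
R3 <- R3 - (-3)*R2:  [ 0  0  2 ]
Multipliers (in order of application): m_{21} = 3, m_{31} = 2, m_{32} = -3

multipliers: 3, 2, -3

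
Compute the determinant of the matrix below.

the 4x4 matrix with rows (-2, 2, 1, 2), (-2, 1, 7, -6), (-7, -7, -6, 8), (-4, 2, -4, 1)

Forward elimination:
R2 <- R2 - (1)*R1:  [  0  -1   6  -8 ]
R3 <- R3 - (7/2)*R1:  [     0    -14  -19/2      1 ]
R4 <- R4 - (2)*R1:  [  0  -2  -6  -3 ]
R3 <- R3 - (14)*R2:  [      0       0  -187/2     113 ]
R4 <- R4 - (2)*R2:  [   0    0  -18   13 ]
R4 <- R4 - (36/187)*R3:  [         0          0          0  -1637/187 ]
Upper-triangular form:
[ -2   2       1          2 ]
[  0  -1       6         -8 ]
[  0   0  -187/2        113 ]
[  0   0       0  -1637/187 ]
det(A) = (-1)^0 * (-2) * (-1) * (-187/2) * (-1637/187) = 1637  (0 row swaps -> sign +1)

det(A) = 1637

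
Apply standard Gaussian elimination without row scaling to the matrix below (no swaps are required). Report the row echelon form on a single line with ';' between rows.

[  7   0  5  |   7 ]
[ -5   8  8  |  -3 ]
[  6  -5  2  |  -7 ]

REF = [7 0 5 7; 0 8 81/7 2; 0 0 277/56 -47/4]

Forward elimination:
R2 <- R2 - (-5/7)*R1:  [    0     8  81/7     2 ]
R3 <- R3 - (6/7)*R1:  [     0     -5  -16/7    -13 ]
R3 <- R3 - (-5/8)*R2:  [      0       0  277/56   -47/4 ]
Row echelon form:
[ 7  0       5  |      7 ]
[ 0  8    81/7  |      2 ]
[ 0  0  277/56  |  -47/4 ]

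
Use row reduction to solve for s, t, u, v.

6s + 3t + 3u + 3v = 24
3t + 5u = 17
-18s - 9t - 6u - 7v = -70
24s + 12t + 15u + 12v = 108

Forward elimination on [A|b]:
R3 <- R3 - (-3)*R1:  [ 0  0  3  2  2 ]
R4 <- R4 - (4)*R1:  [  0   0   3   0  12 ]
R4 <- R4 - (1)*R3:  [  0   0   0  -2  10 ]
Row echelon form:
[ 6  3  3   3  |  24 ]
[ 0  3  5   0  |  17 ]
[ 0  0  3   2  |   2 ]
[ 0  0  0  -2  |  10 ]
Back-substitution:
v = (10) / -2 = -5
u = (2 - (2)*(-5)) / 3 = 4
t = (17 - (5)*(4)) / 3 = -1
s = (24 - (3)*(-1) - (3)*(4) - (3)*(-5)) / 6 = 5

(5, -1, 4, -5)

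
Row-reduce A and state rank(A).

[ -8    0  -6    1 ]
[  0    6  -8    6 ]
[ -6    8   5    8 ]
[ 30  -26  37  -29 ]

Row reduction:
R3 <- R3 - (3/4)*R1:  [    0     8  19/2  29/4 ]
R4 <- R4 - (-15/4)*R1:  [      0     -26    29/2  -101/4 ]
R3 <- R3 - (4/3)*R2:  [     0      0  121/6   -3/4 ]
R4 <- R4 - (-13/3)*R2:  [      0       0  -121/6     3/4 ]
R4 <- R4 - (-1)*R3:  [ 0  0  0  0 ]
Row echelon form:
[ -8  0     -6     1 ]
[  0  6     -8     6 ]
[  0  0  121/6  -3/4 ]
[  0  0      0     0 ]
Nonzero rows / pivot columns: 3

rank(A) = 3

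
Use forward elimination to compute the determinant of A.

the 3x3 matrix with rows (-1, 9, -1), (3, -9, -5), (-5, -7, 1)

Forward elimination:
R2 <- R2 - (-3)*R1:  [  0  18  -8 ]
R3 <- R3 - (5)*R1:  [   0  -52    6 ]
R3 <- R3 - (-26/9)*R2:  [      0       0  -154/9 ]
Upper-triangular form:
[ -1   9      -1 ]
[  0  18      -8 ]
[  0   0  -154/9 ]
det(A) = (-1)^0 * (-1) * (18) * (-154/9) = 308  (0 row swaps -> sign +1)

det(A) = 308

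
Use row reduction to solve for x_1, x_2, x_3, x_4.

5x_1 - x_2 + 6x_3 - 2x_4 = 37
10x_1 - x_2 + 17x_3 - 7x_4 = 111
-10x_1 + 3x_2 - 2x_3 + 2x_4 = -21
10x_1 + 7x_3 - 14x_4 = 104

(2, 5, 4, -4)

Forward elimination on [A|b]:
R2 <- R2 - (2)*R1:  [  0   1   5  -3  37 ]
R3 <- R3 - (-2)*R1:  [  0   1  10  -2  53 ]
R4 <- R4 - (2)*R1:  [   0    2   -5  -10   30 ]
R3 <- R3 - (1)*R2:  [  0   0   5   1  16 ]
R4 <- R4 - (2)*R2:  [   0    0  -15   -4  -44 ]
R4 <- R4 - (-3)*R3:  [  0   0   0  -1   4 ]
Row echelon form:
[ 5  -1  6  -2  |  37 ]
[ 0   1  5  -3  |  37 ]
[ 0   0  5   1  |  16 ]
[ 0   0  0  -1  |   4 ]
Back-substitution:
x_4 = (4) / -1 = -4
x_3 = (16 - (1)*(-4)) / 5 = 4
x_2 = (37 - (5)*(4) - (-3)*(-4)) / 1 = 5
x_1 = (37 - (-1)*(5) - (6)*(4) - (-2)*(-4)) / 5 = 2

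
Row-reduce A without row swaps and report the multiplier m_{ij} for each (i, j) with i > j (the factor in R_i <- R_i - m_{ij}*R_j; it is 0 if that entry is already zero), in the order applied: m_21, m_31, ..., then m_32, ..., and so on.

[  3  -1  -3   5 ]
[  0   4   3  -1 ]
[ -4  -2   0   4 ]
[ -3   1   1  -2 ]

Forward elimination:
R2: entry in column 1 is already 0 -> m_{21} = 0 (no row operation needed)
R3 <- R3 - (-4/3)*R1:  [     0  -10/3     -4   32/3 ]
R4 <- R4 - (-1)*R1:  [  0   0  -2   3 ]
R3 <- R3 - (-5/6)*R2:  [    0     0  -3/2  59/6 ]
R4: entry in column 2 is already 0 -> m_{42} = 0 (no row operation needed)
R4 <- R4 - (4/3)*R3:  [     0      0      0  -91/9 ]
Multipliers (in order of application): m_{21} = 0, m_{31} = -4/3, m_{41} = -1, m_{32} = -5/6, m_{42} = 0, m_{43} = 4/3

multipliers: 0, -4/3, -1, -5/6, 0, 4/3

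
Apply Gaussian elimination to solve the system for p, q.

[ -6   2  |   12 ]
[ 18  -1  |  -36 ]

Forward elimination on [A|b]:
R2 <- R2 - (-3)*R1:  [ 0  5  0 ]
Row echelon form:
[ -6  2  |  12 ]
[  0  5  |   0 ]
Back-substitution:
q = (0) / 5 = 0
p = (12 - (2)*(0)) / -6 = -2

(-2, 0)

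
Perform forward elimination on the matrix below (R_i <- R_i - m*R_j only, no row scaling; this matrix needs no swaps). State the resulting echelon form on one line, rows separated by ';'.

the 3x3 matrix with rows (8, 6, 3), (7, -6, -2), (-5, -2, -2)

Forward elimination:
R2 <- R2 - (7/8)*R1:  [     0  -45/4  -37/8 ]
R3 <- R3 - (-5/8)*R1:  [    0   7/4  -1/8 ]
R3 <- R3 - (-7/45)*R2:  [      0       0  -38/45 ]
Row echelon form:
[ 8      6       3 ]
[ 0  -45/4   -37/8 ]
[ 0      0  -38/45 ]

REF = [8 6 3; 0 -45/4 -37/8; 0 0 -38/45]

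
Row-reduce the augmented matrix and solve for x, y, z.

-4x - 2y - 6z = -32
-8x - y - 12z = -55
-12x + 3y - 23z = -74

Forward elimination on [A|b]:
R2 <- R2 - (2)*R1:  [ 0  3  0  9 ]
R3 <- R3 - (3)*R1:  [  0   9  -5  22 ]
R3 <- R3 - (3)*R2:  [  0   0  -5  -5 ]
Row echelon form:
[ -4  -2  -6  |  -32 ]
[  0   3   0  |    9 ]
[  0   0  -5  |   -5 ]
Back-substitution:
z = (-5) / -5 = 1
y = (9) / 3 = 3
x = (-32 - (-2)*(3) - (-6)*(1)) / -4 = 5

(5, 3, 1)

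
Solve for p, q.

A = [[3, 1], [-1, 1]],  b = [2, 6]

Forward elimination on [A|b]:
R2 <- R2 - (-1/3)*R1:  [    0   4/3  20/3 ]
Row echelon form:
[ 3    1  |     2 ]
[ 0  4/3  |  20/3 ]
Back-substitution:
q = (20/3) / (4/3) = 5
p = (2 - (1)*(5)) / 3 = -1

(-1, 5)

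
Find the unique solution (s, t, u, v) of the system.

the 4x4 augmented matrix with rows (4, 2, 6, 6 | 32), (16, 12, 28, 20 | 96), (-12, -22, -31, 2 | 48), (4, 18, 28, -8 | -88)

(4, -4, 0, 4)

Forward elimination on [A|b]:
R2 <- R2 - (4)*R1:  [   0    4    4   -4  -32 ]
R3 <- R3 - (-3)*R1:  [   0  -16  -13   20  144 ]
R4 <- R4 - (1)*R1:  [    0    16    22   -14  -120 ]
R3 <- R3 - (-4)*R2:  [  0   0   3   4  16 ]
R4 <- R4 - (4)*R2:  [ 0  0  6  2  8 ]
R4 <- R4 - (2)*R3:  [   0    0    0   -6  -24 ]
Row echelon form:
[ 4  2  6   6  |   32 ]
[ 0  4  4  -4  |  -32 ]
[ 0  0  3   4  |   16 ]
[ 0  0  0  -6  |  -24 ]
Back-substitution:
v = (-24) / -6 = 4
u = (16 - (4)*(4)) / 3 = 0
t = (-32 - (4)*(0) - (-4)*(4)) / 4 = -4
s = (32 - (2)*(-4) - (6)*(0) - (6)*(4)) / 4 = 4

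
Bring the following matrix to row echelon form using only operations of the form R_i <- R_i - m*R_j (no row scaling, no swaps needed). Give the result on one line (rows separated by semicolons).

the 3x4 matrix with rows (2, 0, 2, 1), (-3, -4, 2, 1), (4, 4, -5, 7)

REF = [2 0 2 1; 0 -4 5 5/2; 0 0 -4 15/2]

Forward elimination:
R2 <- R2 - (-3/2)*R1:  [   0   -4    5  5/2 ]
R3 <- R3 - (2)*R1:  [  0   4  -9   5 ]
R3 <- R3 - (-1)*R2:  [    0     0    -4  15/2 ]
Row echelon form:
[ 2   0   2     1 ]
[ 0  -4   5   5/2 ]
[ 0   0  -4  15/2 ]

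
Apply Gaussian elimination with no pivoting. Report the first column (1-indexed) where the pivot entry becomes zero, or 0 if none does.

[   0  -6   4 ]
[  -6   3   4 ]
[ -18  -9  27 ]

Naive forward elimination:
Pivot entry (1,1) is zero but row 2 has -6 in column 1 -> naive elimination stops; a row interchange (e.g. R1 <-> R2) would be required here.

first zero-pivot column = 1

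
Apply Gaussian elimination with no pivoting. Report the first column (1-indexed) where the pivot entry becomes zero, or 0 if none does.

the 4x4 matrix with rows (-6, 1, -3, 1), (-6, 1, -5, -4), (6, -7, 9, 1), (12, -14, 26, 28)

first zero-pivot column = 2

Naive forward elimination:
R2 <- R2 - (1)*R1:  [  0   0  -2  -5 ]
R3 <- R3 - (-1)*R1:  [  0  -6   6   2 ]
R4 <- R4 - (-2)*R1:  [   0  -12   20   30 ]
Matrix at this point:
[ -6    1  -3   1 ]
[  0    0  -2  -5 ]
[  0   -6   6   2 ]
[  0  -12  20  30 ]
Pivot entry (2,2) is zero but row 3 has -6 in column 2 -> naive elimination stops; a row interchange (e.g. R2 <-> R3) would be required here.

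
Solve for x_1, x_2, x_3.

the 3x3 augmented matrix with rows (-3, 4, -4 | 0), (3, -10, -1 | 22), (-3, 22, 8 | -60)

(0, -2, -2)

Forward elimination on [A|b]:
R2 <- R2 - (-1)*R1:  [  0  -6  -5  22 ]
R3 <- R3 - (1)*R1:  [   0   18   12  -60 ]
R3 <- R3 - (-3)*R2:  [  0   0  -3   6 ]
Row echelon form:
[ -3   4  -4  |   0 ]
[  0  -6  -5  |  22 ]
[  0   0  -3  |   6 ]
Back-substitution:
x_3 = (6) / -3 = -2
x_2 = (22 - (-5)*(-2)) / -6 = -2
x_1 = (0 - (4)*(-2) - (-4)*(-2)) / -3 = 0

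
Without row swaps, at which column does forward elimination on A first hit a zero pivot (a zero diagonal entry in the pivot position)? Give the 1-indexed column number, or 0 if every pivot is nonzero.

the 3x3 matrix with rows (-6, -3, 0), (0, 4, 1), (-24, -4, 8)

first zero-pivot column = 0

Naive forward elimination:
R3 <- R3 - (4)*R1:  [ 0  8  8 ]
R3 <- R3 - (2)*R2:  [ 0  0  6 ]
All pivots nonzero; naive elimination completes without hitting a zero pivot.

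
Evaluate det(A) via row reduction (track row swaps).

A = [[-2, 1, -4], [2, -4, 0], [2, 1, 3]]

det(A) = -22

Forward elimination:
R2 <- R2 - (-1)*R1:  [  0  -3  -4 ]
R3 <- R3 - (-1)*R1:  [  0   2  -1 ]
R3 <- R3 - (-2/3)*R2:  [     0      0  -11/3 ]
Upper-triangular form:
[ -2   1     -4 ]
[  0  -3     -4 ]
[  0   0  -11/3 ]
det(A) = (-1)^0 * (-2) * (-3) * (-11/3) = -22  (0 row swaps -> sign +1)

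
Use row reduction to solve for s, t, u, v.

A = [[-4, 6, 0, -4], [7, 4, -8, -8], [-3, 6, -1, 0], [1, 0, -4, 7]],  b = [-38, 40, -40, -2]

(4, -5, -2, -2)

Forward elimination on [A|b]:
R2 <- R2 - (-7/4)*R1:  [     0   29/2     -8    -15  -53/2 ]
R3 <- R3 - (3/4)*R1:  [     0    3/2     -1      3  -23/2 ]
R4 <- R4 - (-1/4)*R1:  [     0    3/2     -4      6  -23/2 ]
R3 <- R3 - (3/29)*R2:  [       0        0    -5/29   132/29  -254/29 ]
R4 <- R4 - (3/29)*R2:  [       0        0   -92/29   219/29  -254/29 ]
R4 <- R4 - (92/5)*R3:  [      0       0       0  -381/5   762/5 ]
Row echelon form:
[ -4     6      0      -4  |      -38 ]
[  0  29/2     -8     -15  |    -53/2 ]
[  0     0  -5/29  132/29  |  -254/29 ]
[  0     0      0  -381/5  |    762/5 ]
Back-substitution:
v = (762/5) / (-381/5) = -2
u = (-254/29 - (132/29)*(-2)) / (-5/29) = -2
t = (-53/2 - (-8)*(-2) - (-15)*(-2)) / (29/2) = -5
s = (-38 - (6)*(-5) - (-4)*(-2)) / -4 = 4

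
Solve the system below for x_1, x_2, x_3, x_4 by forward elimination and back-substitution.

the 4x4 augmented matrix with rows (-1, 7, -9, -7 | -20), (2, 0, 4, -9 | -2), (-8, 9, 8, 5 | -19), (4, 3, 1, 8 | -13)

(-1, -3, 0, 0)

Forward elimination on [A|b]:
R2 <- R2 - (-2)*R1:  [   0   14  -14  -23  -42 ]
R3 <- R3 - (8)*R1:  [   0  -47   80   61  141 ]
R4 <- R4 - (-4)*R1:  [   0   31  -35  -20  -93 ]
R3 <- R3 - (-47/14)*R2:  [       0        0       33  -227/14        0 ]
R4 <- R4 - (31/14)*R2:  [      0       0      -4  433/14       0 ]
R4 <- R4 - (-4/33)*R3:  [         0          0          0  13381/462          0 ]
Row echelon form:
[ -1   7   -9         -7  |  -20 ]
[  0  14  -14        -23  |  -42 ]
[  0   0   33    -227/14  |    0 ]
[  0   0    0  13381/462  |    0 ]
Back-substitution:
x_4 = (0) / (13381/462) = 0
x_3 = (0 - (-227/14)*(0)) / 33 = 0
x_2 = (-42 - (-14)*(0) - (-23)*(0)) / 14 = -3
x_1 = (-20 - (7)*(-3) - (-9)*(0) - (-7)*(0)) / -1 = -1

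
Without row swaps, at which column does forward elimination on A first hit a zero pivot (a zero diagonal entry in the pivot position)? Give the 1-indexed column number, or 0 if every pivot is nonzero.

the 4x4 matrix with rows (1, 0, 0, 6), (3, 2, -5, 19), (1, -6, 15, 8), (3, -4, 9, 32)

Naive forward elimination:
R2 <- R2 - (3)*R1:  [  0   2  -5   1 ]
R3 <- R3 - (1)*R1:  [  0  -6  15   2 ]
R4 <- R4 - (3)*R1:  [  0  -4   9  14 ]
R3 <- R3 - (-3)*R2:  [ 0  0  0  5 ]
R4 <- R4 - (-2)*R2:  [  0   0  -1  16 ]
Matrix at this point:
[ 1  0   0   6 ]
[ 0  2  -5   1 ]
[ 0  0   0   5 ]
[ 0  0  -1  16 ]
Pivot entry (3,3) is zero but row 4 has -1 in column 3 -> naive elimination stops; a row interchange (e.g. R3 <-> R4) would be required here.

first zero-pivot column = 3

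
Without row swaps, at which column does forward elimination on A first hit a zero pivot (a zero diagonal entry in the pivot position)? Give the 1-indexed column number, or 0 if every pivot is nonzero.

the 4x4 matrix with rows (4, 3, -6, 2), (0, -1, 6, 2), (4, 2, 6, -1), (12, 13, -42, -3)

first zero-pivot column = 0

Naive forward elimination:
R3 <- R3 - (1)*R1:  [  0  -1  12  -3 ]
R4 <- R4 - (3)*R1:  [   0    4  -24   -9 ]
R3 <- R3 - (1)*R2:  [  0   0   6  -5 ]
R4 <- R4 - (-4)*R2:  [  0   0   0  -1 ]
All pivots nonzero; naive elimination completes without hitting a zero pivot.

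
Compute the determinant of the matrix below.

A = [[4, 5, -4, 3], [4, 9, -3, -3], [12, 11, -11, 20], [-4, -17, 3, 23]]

det(A) = 96

Forward elimination:
R2 <- R2 - (1)*R1:  [  0   4   1  -6 ]
R3 <- R3 - (3)*R1:  [  0  -4   1  11 ]
R4 <- R4 - (-1)*R1:  [   0  -12   -1   26 ]
R3 <- R3 - (-1)*R2:  [ 0  0  2  5 ]
R4 <- R4 - (-3)*R2:  [ 0  0  2  8 ]
R4 <- R4 - (1)*R3:  [ 0  0  0  3 ]
Upper-triangular form:
[ 4  5  -4   3 ]
[ 0  4   1  -6 ]
[ 0  0   2   5 ]
[ 0  0   0   3 ]
det(A) = (-1)^0 * (4) * (4) * (2) * (3) = 96  (0 row swaps -> sign +1)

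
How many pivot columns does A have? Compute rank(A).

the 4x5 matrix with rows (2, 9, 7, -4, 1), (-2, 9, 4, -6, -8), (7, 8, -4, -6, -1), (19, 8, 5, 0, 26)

Row reduction:
R2 <- R2 - (-1)*R1:  [   0   18   11  -10   -7 ]
R3 <- R3 - (7/2)*R1:  [     0  -47/2  -57/2      8   -9/2 ]
R4 <- R4 - (19/2)*R1:  [      0  -155/2  -123/2      38    33/2 ]
R3 <- R3 - (-47/36)*R2:  [       0        0  -509/36   -91/18  -491/36 ]
R4 <- R4 - (-155/36)*R2:  [       0        0  -509/36   -91/18  -491/36 ]
R4 <- R4 - (1)*R3:  [ 0  0  0  0  0 ]
Row echelon form:
[ 2   9        7      -4        1 ]
[ 0  18       11     -10       -7 ]
[ 0   0  -509/36  -91/18  -491/36 ]
[ 0   0        0       0        0 ]
Nonzero rows / pivot columns: 3

rank(A) = 3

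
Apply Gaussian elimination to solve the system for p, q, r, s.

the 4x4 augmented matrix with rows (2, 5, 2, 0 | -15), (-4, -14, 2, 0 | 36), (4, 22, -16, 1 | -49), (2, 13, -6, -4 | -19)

(1, -3, -1, -3)

Forward elimination on [A|b]:
R2 <- R2 - (-2)*R1:  [  0  -4   6   0   6 ]
R3 <- R3 - (2)*R1:  [   0   12  -20    1  -19 ]
R4 <- R4 - (1)*R1:  [  0   8  -8  -4  -4 ]
R3 <- R3 - (-3)*R2:  [  0   0  -2   1  -1 ]
R4 <- R4 - (-2)*R2:  [  0   0   4  -4   8 ]
R4 <- R4 - (-2)*R3:  [  0   0   0  -2   6 ]
Row echelon form:
[ 2   5   2   0  |  -15 ]
[ 0  -4   6   0  |    6 ]
[ 0   0  -2   1  |   -1 ]
[ 0   0   0  -2  |    6 ]
Back-substitution:
s = (6) / -2 = -3
r = (-1 - (1)*(-3)) / -2 = -1
q = (6 - (6)*(-1)) / -4 = -3
p = (-15 - (5)*(-3) - (2)*(-1)) / 2 = 1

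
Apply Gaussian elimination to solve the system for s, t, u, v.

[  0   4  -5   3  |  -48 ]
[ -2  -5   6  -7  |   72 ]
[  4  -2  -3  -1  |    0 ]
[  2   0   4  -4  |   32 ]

Forward elimination on [A|b]:
R1 <-> R2   (pivot in column 1 was zero)
[ -2  -5   6  -7   72 ]
[  0   4  -5   3  -48 ]
[  4  -2  -3  -1    0 ]
[  2   0   4  -4   32 ]
R3 <- R3 - (-2)*R1:  [   0  -12    9  -15  144 ]
R4 <- R4 - (-1)*R1:  [   0   -5   10  -11  104 ]
R3 <- R3 - (-3)*R2:  [  0   0  -6  -6   0 ]
R4 <- R4 - (-5/4)*R2:  [     0      0   15/4  -29/4     44 ]
R4 <- R4 - (-5/8)*R3:  [   0    0    0  -11   44 ]
Row echelon form:
[ -2  -5   6   -7  |   72 ]
[  0   4  -5    3  |  -48 ]
[  0   0  -6   -6  |    0 ]
[  0   0   0  -11  |   44 ]
Back-substitution:
v = (44) / -11 = -4
u = (0 - (-6)*(-4)) / -6 = 4
t = (-48 - (-5)*(4) - (3)*(-4)) / 4 = -4
s = (72 - (-5)*(-4) - (6)*(4) - (-7)*(-4)) / -2 = 0

(0, -4, 4, -4)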